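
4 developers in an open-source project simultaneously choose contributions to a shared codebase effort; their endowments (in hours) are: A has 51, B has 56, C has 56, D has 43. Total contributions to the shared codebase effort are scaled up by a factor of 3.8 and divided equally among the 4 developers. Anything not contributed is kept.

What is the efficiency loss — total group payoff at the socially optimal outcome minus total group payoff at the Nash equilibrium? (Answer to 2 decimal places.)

576.80 hours

The private return per contributed unit is 3.8/4 = 0.9500 < 1 for every player regardless of endowment, so the Nash equilibrium is zero contribution and the group total is Σ E_j = 51 + 56 + 56 + 43 = 206.
Each contributed unit returns 3.800 to the group, so the social optimum is full contribution by everyone: group total = 3.800 × 206 = 782.80.
Efficiency loss = (3.800 − 1) × 206 = 576.80.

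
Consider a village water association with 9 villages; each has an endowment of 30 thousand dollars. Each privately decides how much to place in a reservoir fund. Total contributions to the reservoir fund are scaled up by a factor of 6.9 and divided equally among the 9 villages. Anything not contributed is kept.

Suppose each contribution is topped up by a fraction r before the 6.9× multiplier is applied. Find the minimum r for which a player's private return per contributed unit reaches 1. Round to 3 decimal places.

With matching at rate r, one contributed unit becomes (1 + r) in the reservoir fund and returns 6.9 × (1 + r) / 9 to the contributor.
Setting this equal to 1: 1 + r = 9/6.9 = 1.3043.
So the minimum matching rate is r = 1.3043 − 1 = 0.304.

0.304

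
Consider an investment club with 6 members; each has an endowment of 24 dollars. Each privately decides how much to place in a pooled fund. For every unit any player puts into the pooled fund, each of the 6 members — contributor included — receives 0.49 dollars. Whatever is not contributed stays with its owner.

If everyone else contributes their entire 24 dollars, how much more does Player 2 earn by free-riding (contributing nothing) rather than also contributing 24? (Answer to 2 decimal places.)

Switching from a contribution of 24 to 0 lets Player 2 keep an extra 24 dollars, but lowers the pooled fund by 24, which costs Player 2 their own share of that drop: 0.49 × 24 = 11.76.
Net gain = 24 − 11.76 = 12.24. The private return per contributed unit (0.49) is below 1, so free-riding is indeed the best response regardless of what the others do.

12.24 dollars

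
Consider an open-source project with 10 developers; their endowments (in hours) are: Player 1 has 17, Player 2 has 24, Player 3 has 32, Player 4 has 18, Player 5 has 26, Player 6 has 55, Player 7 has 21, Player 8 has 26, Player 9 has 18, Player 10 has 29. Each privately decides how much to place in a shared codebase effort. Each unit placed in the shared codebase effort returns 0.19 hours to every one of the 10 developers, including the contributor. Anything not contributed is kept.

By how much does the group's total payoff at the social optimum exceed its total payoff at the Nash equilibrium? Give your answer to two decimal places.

239.40 hours

The private return per contributed unit is 0.19 < 1 for everyone, so the Nash equilibrium is zero contribution and the group total is Σ E_j = 17 + 24 + 32 + 18 + 26 + 55 + 21 + 26 + 18 + 29 = 266.
Each contributed unit returns 1.900 to the group, so the social optimum is full contribution by everyone: group total = 1.900 × 266 = 505.40.
Efficiency loss = (1.900 − 1) × 266 = 239.40.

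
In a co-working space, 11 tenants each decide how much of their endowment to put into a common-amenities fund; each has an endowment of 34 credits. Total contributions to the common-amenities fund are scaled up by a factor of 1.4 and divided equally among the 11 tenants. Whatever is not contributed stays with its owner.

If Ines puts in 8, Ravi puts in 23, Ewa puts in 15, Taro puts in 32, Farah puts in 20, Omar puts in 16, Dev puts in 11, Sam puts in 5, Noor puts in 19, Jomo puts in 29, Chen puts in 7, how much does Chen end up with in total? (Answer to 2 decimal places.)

50.55 credits

Total contributed: 8 + 23 + 15 + 32 + 20 + 16 + 11 + 5 + 19 + 29 + 7 = 185.
Each receives 1.4 × 185 / 11 = 23.55 from the common-amenities fund.
Chen keeps 34 − 7 = 27, so Chen's payoff is 27 + 23.55 = 50.55.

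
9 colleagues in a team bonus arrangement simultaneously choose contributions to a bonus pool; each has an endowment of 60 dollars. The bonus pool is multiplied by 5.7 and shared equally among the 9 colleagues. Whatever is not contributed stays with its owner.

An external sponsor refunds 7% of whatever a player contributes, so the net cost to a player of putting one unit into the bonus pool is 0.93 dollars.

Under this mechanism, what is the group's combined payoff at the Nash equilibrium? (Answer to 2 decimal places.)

540.00 dollars

Even with the mechanism, each unit contributed returns only (5.7/9) / 0.93 = 0.6810 per unit of net cost, so contributing nothing is still dominant.
At the Nash equilibrium no one contributes; group total payoff = 9 × 60 = 540.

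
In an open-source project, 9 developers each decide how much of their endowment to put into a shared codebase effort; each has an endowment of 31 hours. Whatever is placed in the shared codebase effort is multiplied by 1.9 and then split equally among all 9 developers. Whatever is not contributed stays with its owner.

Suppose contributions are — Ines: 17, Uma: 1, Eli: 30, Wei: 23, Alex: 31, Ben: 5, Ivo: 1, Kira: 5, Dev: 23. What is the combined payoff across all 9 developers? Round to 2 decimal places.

401.40 hours

Total contributed: 17 + 1 + 30 + 23 + 31 + 5 + 1 + 5 + 23 = 136; total kept: 9 × 31 − 136 = 143.
The shared codebase effort pays out 1.9 × 136 = 258.40 in aggregate.
Group total = 143 + 258.40 = 401.40.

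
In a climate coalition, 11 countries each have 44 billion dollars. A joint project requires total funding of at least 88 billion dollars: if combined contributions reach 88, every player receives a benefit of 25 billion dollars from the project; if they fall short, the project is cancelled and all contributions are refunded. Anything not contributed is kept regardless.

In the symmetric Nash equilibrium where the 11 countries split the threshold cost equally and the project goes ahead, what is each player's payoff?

61 billion dollars

Equal share of the threshold: 88/11 = 8.
At this profile no one gains by cutting their contribution: any cut drops the total below 88, the project is cancelled, contributions are refunded, and the deviator ends with 44, which is less than 44 − 8 + 25 = 61. Contributing more than 8 just wastes the excess. So contributing exactly 8 is a best response.
Each player's payoff: 44 − 8 + 25 = 61.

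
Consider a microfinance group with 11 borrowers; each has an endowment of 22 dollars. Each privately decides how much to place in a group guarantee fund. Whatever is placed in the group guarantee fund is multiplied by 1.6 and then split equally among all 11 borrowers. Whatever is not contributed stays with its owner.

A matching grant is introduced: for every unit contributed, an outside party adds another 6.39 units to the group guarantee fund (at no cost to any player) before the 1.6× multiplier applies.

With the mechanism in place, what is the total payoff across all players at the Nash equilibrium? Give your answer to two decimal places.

2861.41 dollars

The effective private return per unit is now 1.6 × 7.39 / 11 = 1.0749 > 1, so every player's dominant strategy flips to full contribution.
So the Nash equilibrium is full contribution by all 11; the group earns 1.6 × 7.39 × 242 = 2861.41.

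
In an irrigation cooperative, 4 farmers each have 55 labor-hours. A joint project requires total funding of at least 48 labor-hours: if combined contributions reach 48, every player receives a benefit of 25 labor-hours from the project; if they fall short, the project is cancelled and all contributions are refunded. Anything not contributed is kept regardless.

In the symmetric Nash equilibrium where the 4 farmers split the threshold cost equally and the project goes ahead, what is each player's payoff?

68 labor-hours

Equal share of the threshold: 48/4 = 12.
At this profile no one gains by cutting their contribution: any cut drops the total below 48, the project is cancelled, contributions are refunded, and the deviator ends with 55, which is less than 55 − 12 + 25 = 68. Contributing more than 12 just wastes the excess. So contributing exactly 12 is a best response.
Each player's payoff: 55 − 12 + 25 = 68.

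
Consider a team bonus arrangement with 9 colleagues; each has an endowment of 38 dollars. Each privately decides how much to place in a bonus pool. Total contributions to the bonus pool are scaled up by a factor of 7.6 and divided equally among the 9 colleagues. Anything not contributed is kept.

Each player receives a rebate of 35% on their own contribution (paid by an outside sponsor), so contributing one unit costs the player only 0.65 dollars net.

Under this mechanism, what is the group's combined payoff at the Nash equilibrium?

With the mechanism, a contributed unit returns (7.6/9) / 0.65 = 1.2991 per unit of net cost to the contributor — now above 1 — so contributing fully is weakly dominant for every player.
At the Nash equilibrium everyone contributes 38. Group total payoff = 9 × (38 × 0.35 + 7.6 × 38) = 2718.90.

2718.90 dollars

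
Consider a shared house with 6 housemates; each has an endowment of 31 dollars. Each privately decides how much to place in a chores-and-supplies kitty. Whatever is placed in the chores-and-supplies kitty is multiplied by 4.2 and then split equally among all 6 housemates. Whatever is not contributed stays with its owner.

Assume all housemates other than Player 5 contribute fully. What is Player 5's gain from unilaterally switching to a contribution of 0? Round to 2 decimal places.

Switching from a contribution of 31 to 0 lets Player 5 keep an extra 31 dollars, but lowers the chores-and-supplies kitty by 31, which costs Player 5 their own share of that drop: 4.2/6 × 31 = 21.70.
Net gain = 31 − 21.70 = 9.30. The private return per contributed unit (0.7000) is below 1, so free-riding is indeed the best response regardless of what the others do.

9.30 dollars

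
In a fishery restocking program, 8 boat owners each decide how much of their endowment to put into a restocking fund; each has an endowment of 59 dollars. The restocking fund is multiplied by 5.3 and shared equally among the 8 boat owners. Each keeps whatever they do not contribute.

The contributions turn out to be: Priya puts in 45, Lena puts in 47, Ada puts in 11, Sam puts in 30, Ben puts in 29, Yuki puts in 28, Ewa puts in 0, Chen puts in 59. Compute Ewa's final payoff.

Total contributed: 45 + 47 + 11 + 30 + 29 + 28 + 0 + 59 = 249.
Each receives 5.3 × 249 / 8 = 164.96 from the restocking fund.
Ewa keeps 59 − 0 = 59, so Ewa's payoff is 59 + 164.96 = 223.96.

223.96 dollars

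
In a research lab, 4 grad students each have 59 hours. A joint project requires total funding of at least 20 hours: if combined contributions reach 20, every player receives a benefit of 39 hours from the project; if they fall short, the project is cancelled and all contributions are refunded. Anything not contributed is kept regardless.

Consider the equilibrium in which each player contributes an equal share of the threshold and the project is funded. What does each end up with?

Equal share of the threshold: 20/4 = 5.
At this profile no one gains by cutting their contribution: any cut drops the total below 20, the project is cancelled, contributions are refunded, and the deviator ends with 59, which is less than 59 − 5 + 39 = 93. Contributing more than 5 just wastes the excess. So contributing exactly 5 is a best response.
Each player's payoff: 59 − 5 + 39 = 93.

93 hours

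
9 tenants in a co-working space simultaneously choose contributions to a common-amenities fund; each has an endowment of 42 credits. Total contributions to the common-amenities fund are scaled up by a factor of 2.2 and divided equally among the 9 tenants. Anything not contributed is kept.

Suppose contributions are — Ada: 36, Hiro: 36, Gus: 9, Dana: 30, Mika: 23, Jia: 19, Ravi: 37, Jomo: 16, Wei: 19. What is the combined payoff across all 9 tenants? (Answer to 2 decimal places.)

648.00 credits

Total contributed: 36 + 36 + 9 + 30 + 23 + 19 + 37 + 16 + 19 = 225; total kept: 9 × 42 − 225 = 153.
The common-amenities fund pays out 2.2 × 225 = 495.00 in aggregate.
Group total = 153 + 495.00 = 648.00.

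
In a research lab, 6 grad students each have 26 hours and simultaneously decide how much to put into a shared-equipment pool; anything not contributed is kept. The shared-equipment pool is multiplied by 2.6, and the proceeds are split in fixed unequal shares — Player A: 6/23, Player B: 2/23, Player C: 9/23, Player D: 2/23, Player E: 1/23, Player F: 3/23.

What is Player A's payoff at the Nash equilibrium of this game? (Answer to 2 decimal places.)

Each unit j contributes comes back to j as 2.6 × (j's share), so j prefers to contribute only if that share exceeds 1/2.6 = 0.3846; otherwise keeping the unit dominates.
Only Player C (9/23) clears that bar, contributing 26; the remaining 5 contribute 0. Total contributed: 26.
Player A keeps 26 and receives 2.6 × 26 × 6/23 = 17.63 from the shared-equipment pool, for a payoff of 43.63.

43.63 hours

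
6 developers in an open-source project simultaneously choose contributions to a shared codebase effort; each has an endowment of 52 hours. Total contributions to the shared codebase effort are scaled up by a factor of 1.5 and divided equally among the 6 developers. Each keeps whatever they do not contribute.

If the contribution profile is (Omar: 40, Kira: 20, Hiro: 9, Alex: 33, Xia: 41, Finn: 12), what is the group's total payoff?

389.50 hours

Total contributed: 40 + 20 + 9 + 33 + 41 + 12 = 155; total kept: 6 × 52 − 155 = 157.
The shared codebase effort pays out 1.5 × 155 = 232.50 in aggregate.
Group total = 157 + 232.50 = 389.50.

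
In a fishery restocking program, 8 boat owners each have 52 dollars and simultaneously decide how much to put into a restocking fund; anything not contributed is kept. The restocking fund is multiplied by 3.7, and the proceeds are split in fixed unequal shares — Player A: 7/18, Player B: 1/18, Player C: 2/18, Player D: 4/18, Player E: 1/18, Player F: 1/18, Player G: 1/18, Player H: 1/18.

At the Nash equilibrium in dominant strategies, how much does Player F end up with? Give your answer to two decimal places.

For player j, contributing a unit is worthwhile iff 3.7 × (j's share) ≥ 1, i.e. iff j's share is at least 0.2703.
Only Player A (7/18) clears that bar, contributing 52; the remaining 7 contribute 0. Total contributed: 52.
Player F keeps 52 and receives 3.7 × 52 × 1/18 = 10.69 from the restocking fund, for a payoff of 62.69.

62.69 dollars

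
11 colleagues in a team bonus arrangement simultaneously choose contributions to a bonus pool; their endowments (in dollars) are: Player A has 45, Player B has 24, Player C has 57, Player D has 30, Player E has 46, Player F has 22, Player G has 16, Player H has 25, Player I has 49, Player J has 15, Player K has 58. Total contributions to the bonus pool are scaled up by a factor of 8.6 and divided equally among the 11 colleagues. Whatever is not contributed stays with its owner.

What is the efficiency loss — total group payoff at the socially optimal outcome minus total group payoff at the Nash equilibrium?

The private return per contributed unit is 8.6/11 = 0.7818 < 1 for every player regardless of endowment, so the Nash equilibrium is zero contribution and the group total is Σ E_j = 45 + 24 + 57 + 30 + 46 + 22 + 16 + 25 + 49 + 15 + 58 = 387.
Each contributed unit returns 8.600 to the group, so the social optimum is full contribution by everyone: group total = 8.600 × 387 = 3328.20.
Efficiency loss = (8.600 − 1) × 387 = 2941.20.

2941.20 dollars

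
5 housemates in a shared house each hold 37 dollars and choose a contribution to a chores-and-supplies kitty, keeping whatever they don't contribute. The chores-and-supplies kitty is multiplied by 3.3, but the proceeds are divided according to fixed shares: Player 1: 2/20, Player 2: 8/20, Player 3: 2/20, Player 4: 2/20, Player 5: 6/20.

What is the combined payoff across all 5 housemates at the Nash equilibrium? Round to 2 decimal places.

For player j, contributing a unit is worthwhile iff 3.3 × (j's share) ≥ 1, i.e. iff j's share is at least 0.3030.
Player 2 alone (share 8/20) is above the threshold, contributing 37; the remaining 4 contribute 0. Total contributed: 37.
The chores-and-supplies kitty pays out 3.3 × 37 = 122.10 in total (split across the unequal shares, but the aggregate is all that matters for the group sum).
The 4 free-riders keep 37 each, adding 148. Group total = 148 + 122.10 = 270.10.

270.10 dollars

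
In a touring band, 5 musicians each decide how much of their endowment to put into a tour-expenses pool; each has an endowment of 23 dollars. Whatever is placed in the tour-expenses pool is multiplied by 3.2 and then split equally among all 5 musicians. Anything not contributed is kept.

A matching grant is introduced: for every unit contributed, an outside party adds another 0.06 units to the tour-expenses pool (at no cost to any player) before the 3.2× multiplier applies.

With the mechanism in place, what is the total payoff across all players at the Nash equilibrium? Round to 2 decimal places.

115.00 dollars

The effective private return is 3.2 × 1.06 / 5 = 0.6784, which is still under 1, so the mechanism doesn't change anyone's dominant strategy: zero contribution.
At the Nash equilibrium no one contributes; group total payoff = 5 × 23 = 115.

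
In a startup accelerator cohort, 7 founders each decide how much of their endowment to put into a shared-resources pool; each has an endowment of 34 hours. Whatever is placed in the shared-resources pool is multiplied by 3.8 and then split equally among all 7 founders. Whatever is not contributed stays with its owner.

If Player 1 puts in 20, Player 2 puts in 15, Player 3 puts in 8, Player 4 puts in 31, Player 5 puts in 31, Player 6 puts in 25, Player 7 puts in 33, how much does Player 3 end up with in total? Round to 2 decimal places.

114.49 hours

Total contributed: 20 + 15 + 8 + 31 + 31 + 25 + 33 = 163.
Each receives 3.8 × 163 / 7 = 88.49 from the shared-resources pool.
Player 3 keeps 34 − 8 = 26, so Player 3's payoff is 26 + 88.49 = 114.49.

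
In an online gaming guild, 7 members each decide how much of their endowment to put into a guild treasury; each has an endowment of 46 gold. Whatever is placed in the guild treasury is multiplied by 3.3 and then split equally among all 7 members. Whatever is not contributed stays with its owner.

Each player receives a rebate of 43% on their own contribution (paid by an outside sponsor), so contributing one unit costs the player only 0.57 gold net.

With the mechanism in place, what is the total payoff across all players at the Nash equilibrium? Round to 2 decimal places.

322.00 gold

Even with the mechanism, each unit contributed returns only (3.3/7) / 0.57 = 0.8271 per unit of net cost, so contributing nothing is still dominant.
Everyone keeps their endowment and the group total is 7 × 46 = 322.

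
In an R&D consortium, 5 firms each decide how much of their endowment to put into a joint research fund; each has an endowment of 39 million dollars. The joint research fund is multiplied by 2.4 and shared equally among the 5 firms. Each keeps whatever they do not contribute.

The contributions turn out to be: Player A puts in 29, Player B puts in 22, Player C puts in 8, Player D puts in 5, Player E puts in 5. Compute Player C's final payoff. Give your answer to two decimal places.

64.12 million dollars

Total contributed: 29 + 22 + 8 + 5 + 5 = 69.
Each receives 2.4 × 69 / 5 = 33.12 from the joint research fund.
Player C keeps 39 − 8 = 31, so Player C's payoff is 31 + 33.12 = 64.12.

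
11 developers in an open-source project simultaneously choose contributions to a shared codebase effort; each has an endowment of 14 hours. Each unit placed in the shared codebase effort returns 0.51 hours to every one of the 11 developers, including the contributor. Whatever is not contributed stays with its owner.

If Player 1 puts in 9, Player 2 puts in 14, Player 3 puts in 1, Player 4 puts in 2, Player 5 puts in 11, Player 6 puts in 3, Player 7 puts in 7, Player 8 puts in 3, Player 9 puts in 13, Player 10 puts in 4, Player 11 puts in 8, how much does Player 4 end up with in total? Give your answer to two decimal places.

50.25 hours

Total contributed: 9 + 14 + 1 + 2 + 11 + 3 + 7 + 3 + 13 + 4 + 8 = 75.
Each receives 0.51 × 75 = 38.25 from the shared codebase effort.
Player 4 keeps 14 − 2 = 12, so Player 4's payoff is 12 + 38.25 = 50.25.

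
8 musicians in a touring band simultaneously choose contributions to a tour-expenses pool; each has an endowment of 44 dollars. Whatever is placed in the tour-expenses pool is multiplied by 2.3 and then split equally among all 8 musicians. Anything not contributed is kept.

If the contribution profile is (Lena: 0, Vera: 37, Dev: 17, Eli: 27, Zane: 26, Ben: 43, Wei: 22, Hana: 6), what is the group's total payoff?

Total contributed: 0 + 37 + 17 + 27 + 26 + 43 + 22 + 6 = 178; total kept: 8 × 44 − 178 = 174.
The tour-expenses pool pays out 2.3 × 178 = 409.40 in aggregate.
Group total = 174 + 409.40 = 583.40.

583.40 dollars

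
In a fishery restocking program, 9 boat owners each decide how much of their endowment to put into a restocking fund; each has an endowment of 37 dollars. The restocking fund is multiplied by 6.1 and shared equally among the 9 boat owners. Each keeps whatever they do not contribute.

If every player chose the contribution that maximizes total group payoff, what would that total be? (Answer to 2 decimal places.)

Each contributed unit returns 6.100 to the group as a whole (0.6778 to each of 9 players), which exceeds 1, so the social optimum is full contribution: group total = 6.100 × 333 = 2031.30.

2031.30 dollars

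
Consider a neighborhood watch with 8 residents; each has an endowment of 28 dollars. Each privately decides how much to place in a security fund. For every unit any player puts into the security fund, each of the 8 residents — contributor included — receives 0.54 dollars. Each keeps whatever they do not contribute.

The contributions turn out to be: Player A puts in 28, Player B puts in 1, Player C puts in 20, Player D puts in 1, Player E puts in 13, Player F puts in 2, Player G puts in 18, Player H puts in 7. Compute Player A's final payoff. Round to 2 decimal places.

48.60 dollars

Total contributed: 28 + 1 + 20 + 1 + 13 + 2 + 18 + 7 = 90.
Each receives 0.54 × 90 = 48.60 from the security fund.
Player A keeps 28 − 28 = 0, so Player A's payoff is 0 + 48.60 = 48.60.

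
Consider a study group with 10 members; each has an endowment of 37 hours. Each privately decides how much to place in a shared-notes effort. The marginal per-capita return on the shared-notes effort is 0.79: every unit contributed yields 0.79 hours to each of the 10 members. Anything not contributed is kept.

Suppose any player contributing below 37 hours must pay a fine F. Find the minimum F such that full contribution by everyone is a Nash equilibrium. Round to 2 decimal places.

Given the others contribute fully, the best deviation is to contribute 0 (any partial contribution still incurs the fine and gives up units whose private return 0.79 is below 1).
Deviating from 37 to 0 saves 37 hours but forfeits the deviator's share of the drop in the shared-notes effort: 0.79 × 37 = 29.23.
So the deviation gain is 37 − 29.23 = 7.77, and the fine must be at least 7.77 hours to wipe it out.

7.77 hours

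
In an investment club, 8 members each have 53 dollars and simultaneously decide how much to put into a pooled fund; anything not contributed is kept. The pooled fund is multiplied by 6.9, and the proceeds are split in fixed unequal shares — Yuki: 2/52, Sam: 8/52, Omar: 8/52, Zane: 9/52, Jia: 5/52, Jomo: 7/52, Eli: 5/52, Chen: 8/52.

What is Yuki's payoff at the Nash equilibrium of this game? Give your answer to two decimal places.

109.26 dollars

Player j's private return per contributed unit is 6.9 × (j's share). Contributing is weakly dominant for j when that share is at least 1/6.9 = 0.1449, and contributing 0 is dominant otherwise.
Sam, Omar, Zane and Chen clear that bar, contributing 53 each; the remaining 4 contribute 0. Total contributed: 212.
Yuki keeps 53 and receives 6.9 × 212 × 2/52 = 56.26 from the pooled fund, for a payoff of 109.26.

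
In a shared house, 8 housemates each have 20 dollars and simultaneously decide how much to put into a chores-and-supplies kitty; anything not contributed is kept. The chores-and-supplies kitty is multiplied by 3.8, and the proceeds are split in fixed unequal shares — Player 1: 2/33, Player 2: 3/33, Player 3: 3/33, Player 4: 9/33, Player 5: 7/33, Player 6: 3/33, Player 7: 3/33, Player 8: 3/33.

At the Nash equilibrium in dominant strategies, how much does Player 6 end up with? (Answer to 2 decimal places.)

26.91 dollars

A player with share s gets back 3.8·s per unit contributed, so full contribution is dominant for anyone with s > 1/3.8 = 0.2632 and zero contribution is dominant for anyone below.
Only Player 4 (9/33) clears that bar, contributing 20; the remaining 7 contribute 0. Total contributed: 20.
Player 6 keeps 20 and receives 3.8 × 20 × 3/33 = 6.91 from the chores-and-supplies kitty, for a payoff of 26.91.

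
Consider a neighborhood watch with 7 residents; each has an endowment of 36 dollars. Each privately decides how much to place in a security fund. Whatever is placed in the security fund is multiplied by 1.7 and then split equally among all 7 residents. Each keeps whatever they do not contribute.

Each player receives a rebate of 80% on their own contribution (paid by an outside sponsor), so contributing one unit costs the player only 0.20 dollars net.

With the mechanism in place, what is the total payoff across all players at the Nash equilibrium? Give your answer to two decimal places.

630.00 dollars

With the mechanism, a contributed unit returns (1.7/7) / 0.20 = 1.2143 per unit of net cost to the contributor — now above 1 — so contributing fully is weakly dominant for every player.
At the Nash equilibrium everyone contributes 36. Group total payoff = 7 × (36 × 0.80 + 1.7 × 36) = 630.00.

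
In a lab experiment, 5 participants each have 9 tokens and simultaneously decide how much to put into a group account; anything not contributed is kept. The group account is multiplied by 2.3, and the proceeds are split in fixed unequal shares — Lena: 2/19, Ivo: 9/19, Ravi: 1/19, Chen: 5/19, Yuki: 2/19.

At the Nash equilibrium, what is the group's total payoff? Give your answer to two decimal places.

Each unit j contributes comes back to j as 2.3 × (j's share), so j prefers to contribute only if that share exceeds 1/2.3 = 0.4348; otherwise keeping the unit dominates.
Only Ivo (9/19) clears that bar, contributing 9; the remaining 4 contribute 0. Total contributed: 9.
The group account pays out 2.3 × 9 = 20.70 in total (split across the unequal shares, but the aggregate is all that matters for the group sum).
The 4 free-riders keep 9 each, adding 36. Group total = 36 + 20.70 = 56.70.

56.70 tokens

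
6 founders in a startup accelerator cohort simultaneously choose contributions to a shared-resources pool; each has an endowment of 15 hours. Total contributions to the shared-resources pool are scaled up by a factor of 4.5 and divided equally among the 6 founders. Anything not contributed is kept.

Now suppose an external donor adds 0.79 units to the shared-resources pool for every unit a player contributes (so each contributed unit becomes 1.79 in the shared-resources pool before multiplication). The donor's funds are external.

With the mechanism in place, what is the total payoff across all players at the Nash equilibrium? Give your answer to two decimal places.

Under the mechanism each unit contributed yields 4.5 × 1.79 / 6 = 1.3425 back to its contributor per unit of net cost, which exceeds 1, making full contribution the dominant choice for everyone.
At the Nash equilibrium everyone contributes 15. Group total payoff = 4.5 × 1.79 × 90 = 724.95.

724.95 hours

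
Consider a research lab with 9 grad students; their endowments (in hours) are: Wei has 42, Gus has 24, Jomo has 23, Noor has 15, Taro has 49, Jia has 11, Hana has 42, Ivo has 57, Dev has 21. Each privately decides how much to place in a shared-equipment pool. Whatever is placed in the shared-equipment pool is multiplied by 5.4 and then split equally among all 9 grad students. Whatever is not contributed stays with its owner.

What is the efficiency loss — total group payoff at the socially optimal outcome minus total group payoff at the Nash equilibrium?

1249.60 hours

The private return per contributed unit is 5.4/9 = 0.6000 < 1 for every player regardless of endowment, so the Nash equilibrium is zero contribution and the group total is Σ E_j = 42 + 24 + 23 + 15 + 49 + 11 + 42 + 57 + 21 = 284.
Each contributed unit returns 5.400 to the group, so the social optimum is full contribution by everyone: group total = 5.400 × 284 = 1533.60.
Efficiency loss = (5.400 − 1) × 284 = 1249.60.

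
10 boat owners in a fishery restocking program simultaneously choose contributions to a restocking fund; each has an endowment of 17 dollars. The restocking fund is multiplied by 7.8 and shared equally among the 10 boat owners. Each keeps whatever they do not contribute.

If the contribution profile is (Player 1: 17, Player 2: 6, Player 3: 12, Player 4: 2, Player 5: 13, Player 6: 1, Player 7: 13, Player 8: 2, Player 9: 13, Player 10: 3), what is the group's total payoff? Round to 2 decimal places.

727.60 dollars

Total contributed: 17 + 6 + 12 + 2 + 13 + 1 + 13 + 2 + 13 + 3 = 82; total kept: 10 × 17 − 82 = 88.
The restocking fund pays out 7.8 × 82 = 639.60 in aggregate.
Group total = 88 + 639.60 = 727.60.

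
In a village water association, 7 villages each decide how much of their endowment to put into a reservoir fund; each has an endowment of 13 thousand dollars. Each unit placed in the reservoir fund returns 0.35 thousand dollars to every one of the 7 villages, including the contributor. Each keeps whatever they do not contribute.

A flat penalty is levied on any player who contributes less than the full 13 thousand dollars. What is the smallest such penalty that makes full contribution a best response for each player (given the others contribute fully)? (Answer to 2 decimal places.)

8.45 thousand dollars

Given the others contribute fully, the best deviation is to contribute 0 (any partial contribution still incurs the fine and gives up units whose private return 0.35 is below 1).
Deviating from 13 to 0 saves 13 thousand dollars but forfeits the deviator's share of the drop in the reservoir fund: 0.35 × 13 = 4.55.
So the deviation gain is 13 − 4.55 = 8.45, and the fine must be at least 8.45 thousand dollars to wipe it out.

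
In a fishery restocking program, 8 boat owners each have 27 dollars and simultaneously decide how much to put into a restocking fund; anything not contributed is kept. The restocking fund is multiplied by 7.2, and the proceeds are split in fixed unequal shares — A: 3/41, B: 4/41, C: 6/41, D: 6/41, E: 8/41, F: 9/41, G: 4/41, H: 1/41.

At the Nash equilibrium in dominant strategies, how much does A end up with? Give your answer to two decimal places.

83.90 dollars

Each unit j contributes comes back to j as 7.2 × (j's share), so j prefers to contribute only if that share exceeds 1/7.2 = 0.1389; otherwise keeping the unit dominates.
C, D, E and F clear that bar, contributing 27 each; the remaining 4 contribute 0. Total contributed: 108.
A keeps 27 and receives 7.2 × 108 × 3/41 = 56.90 from the restocking fund, for a payoff of 83.90.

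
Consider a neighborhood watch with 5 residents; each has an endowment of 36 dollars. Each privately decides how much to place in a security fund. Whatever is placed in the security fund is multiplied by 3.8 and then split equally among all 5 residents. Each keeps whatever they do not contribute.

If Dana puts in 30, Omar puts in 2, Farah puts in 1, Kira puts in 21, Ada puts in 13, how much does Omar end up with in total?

84.92 dollars

Total contributed: 30 + 2 + 1 + 21 + 13 = 67.
Each receives 3.8 × 67 / 5 = 50.92 from the security fund.
Omar keeps 36 − 2 = 34, so Omar's payoff is 34 + 50.92 = 84.92.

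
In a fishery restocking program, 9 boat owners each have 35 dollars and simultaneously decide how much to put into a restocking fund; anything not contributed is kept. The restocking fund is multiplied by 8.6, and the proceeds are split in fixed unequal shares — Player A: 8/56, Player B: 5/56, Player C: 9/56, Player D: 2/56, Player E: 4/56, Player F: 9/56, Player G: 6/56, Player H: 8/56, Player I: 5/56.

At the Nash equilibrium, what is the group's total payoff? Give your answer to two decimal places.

Player j's private return per contributed unit is 8.6 × (j's share). Contributing is weakly dominant for j when that share is at least 1/8.6 = 0.1163, and contributing 0 is dominant otherwise.
Player A, Player C, Player F and Player H are above the threshold, contributing 35 each; the remaining 5 contribute 0. Total contributed: 140.
The restocking fund pays out 8.6 × 140 = 1204.00 in total (split across the unequal shares, but the aggregate is all that matters for the group sum).
The 5 free-riders keep 35 each, adding 175. Group total = 175 + 1204.00 = 1379.00.

1379.00 dollars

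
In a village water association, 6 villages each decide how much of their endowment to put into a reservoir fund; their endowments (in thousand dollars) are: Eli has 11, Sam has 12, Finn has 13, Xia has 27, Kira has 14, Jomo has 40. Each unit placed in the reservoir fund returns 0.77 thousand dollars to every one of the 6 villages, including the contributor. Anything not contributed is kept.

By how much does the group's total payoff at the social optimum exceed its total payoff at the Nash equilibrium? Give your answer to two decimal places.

The private return per contributed unit is 0.77 < 1 for everyone, so the Nash equilibrium is zero contribution and the group total is Σ E_j = 11 + 12 + 13 + 27 + 14 + 40 = 117.
Each contributed unit returns 4.620 to the group, so the social optimum is full contribution by everyone: group total = 4.620 × 117 = 540.54.
Efficiency loss = (4.620 − 1) × 117 = 423.54.

423.54 thousand dollars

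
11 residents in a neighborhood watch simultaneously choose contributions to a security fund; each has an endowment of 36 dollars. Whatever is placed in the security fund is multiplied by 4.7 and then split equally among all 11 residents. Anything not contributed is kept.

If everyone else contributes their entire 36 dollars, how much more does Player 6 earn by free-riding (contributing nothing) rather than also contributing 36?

20.62 dollars

Switching from a contribution of 36 to 0 lets Player 6 keep an extra 36 dollars, but lowers the security fund by 36, which costs Player 6 their own share of that drop: 4.7/11 × 36 = 15.38.
Net gain = 36 − 15.38 = 20.62. The private return per contributed unit (0.4273) is below 1, so free-riding is indeed the best response regardless of what the others do.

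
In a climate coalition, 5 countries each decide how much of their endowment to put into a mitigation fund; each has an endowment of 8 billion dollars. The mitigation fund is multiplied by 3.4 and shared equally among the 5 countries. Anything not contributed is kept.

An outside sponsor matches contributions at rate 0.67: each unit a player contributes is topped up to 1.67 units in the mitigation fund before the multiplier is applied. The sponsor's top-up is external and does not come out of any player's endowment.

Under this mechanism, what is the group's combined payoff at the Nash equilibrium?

227.12 billion dollars

Under the mechanism each unit contributed yields 3.4 × 1.67 / 5 = 1.1356 back to its contributor per unit of net cost, which exceeds 1, making full contribution the dominant choice for everyone.
So the Nash equilibrium is full contribution by all 5; the group earns 3.4 × 1.67 × 40 = 227.12.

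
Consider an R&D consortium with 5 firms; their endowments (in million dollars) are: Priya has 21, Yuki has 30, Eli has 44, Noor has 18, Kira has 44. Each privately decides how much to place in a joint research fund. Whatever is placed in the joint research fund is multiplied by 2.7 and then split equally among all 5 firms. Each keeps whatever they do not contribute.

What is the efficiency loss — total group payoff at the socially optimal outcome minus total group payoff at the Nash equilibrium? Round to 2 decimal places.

266.90 million dollars

The private return per contributed unit is 2.7/5 = 0.5400 < 1 for every player regardless of endowment, so the Nash equilibrium is zero contribution and the group total is Σ E_j = 21 + 30 + 44 + 18 + 44 = 157.
Each contributed unit returns 2.700 to the group, so the social optimum is full contribution by everyone: group total = 2.700 × 157 = 423.90.
Efficiency loss = (2.700 − 1) × 157 = 266.90.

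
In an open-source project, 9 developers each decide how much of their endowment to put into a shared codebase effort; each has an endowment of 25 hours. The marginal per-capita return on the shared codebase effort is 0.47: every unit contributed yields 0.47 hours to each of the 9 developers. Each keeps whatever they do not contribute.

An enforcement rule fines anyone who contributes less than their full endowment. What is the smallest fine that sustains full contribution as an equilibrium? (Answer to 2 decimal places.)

13.25 hours

Given the others contribute fully, the best deviation is to contribute 0 (any partial contribution still incurs the fine and gives up units whose private return 0.47 is below 1).
Deviating from 25 to 0 saves 25 hours but forfeits the deviator's share of the drop in the shared codebase effort: 0.47 × 25 = 11.75.
So the deviation gain is 25 − 11.75 = 13.25, and the fine must be at least 13.25 hours to wipe it out.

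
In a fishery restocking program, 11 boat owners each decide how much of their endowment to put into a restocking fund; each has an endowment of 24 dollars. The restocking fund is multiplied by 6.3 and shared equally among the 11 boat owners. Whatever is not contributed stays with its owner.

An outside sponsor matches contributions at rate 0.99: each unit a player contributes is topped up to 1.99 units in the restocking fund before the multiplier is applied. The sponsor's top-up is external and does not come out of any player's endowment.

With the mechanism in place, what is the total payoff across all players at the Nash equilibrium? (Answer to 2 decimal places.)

3309.77 dollars

The effective private return per unit is now 6.3 × 1.99 / 11 = 1.1397 > 1, so every player's dominant strategy flips to full contribution.
At the Nash equilibrium everyone contributes 24. Group total payoff = 6.3 × 1.99 × 264 = 3309.77.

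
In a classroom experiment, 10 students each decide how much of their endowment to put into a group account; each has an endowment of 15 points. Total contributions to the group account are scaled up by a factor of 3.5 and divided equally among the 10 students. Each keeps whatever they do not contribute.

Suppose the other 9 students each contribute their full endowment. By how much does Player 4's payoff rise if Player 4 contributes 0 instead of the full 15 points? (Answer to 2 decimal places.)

9.75 points

Switching from a contribution of 15 to 0 lets Player 4 keep an extra 15 points, but lowers the group account by 15, which costs Player 4 their own share of that drop: 3.5/10 × 15 = 5.25.
Net gain = 15 − 5.25 = 9.75. The private return per contributed unit (0.3500) is below 1, so free-riding is indeed the best response regardless of what the others do.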